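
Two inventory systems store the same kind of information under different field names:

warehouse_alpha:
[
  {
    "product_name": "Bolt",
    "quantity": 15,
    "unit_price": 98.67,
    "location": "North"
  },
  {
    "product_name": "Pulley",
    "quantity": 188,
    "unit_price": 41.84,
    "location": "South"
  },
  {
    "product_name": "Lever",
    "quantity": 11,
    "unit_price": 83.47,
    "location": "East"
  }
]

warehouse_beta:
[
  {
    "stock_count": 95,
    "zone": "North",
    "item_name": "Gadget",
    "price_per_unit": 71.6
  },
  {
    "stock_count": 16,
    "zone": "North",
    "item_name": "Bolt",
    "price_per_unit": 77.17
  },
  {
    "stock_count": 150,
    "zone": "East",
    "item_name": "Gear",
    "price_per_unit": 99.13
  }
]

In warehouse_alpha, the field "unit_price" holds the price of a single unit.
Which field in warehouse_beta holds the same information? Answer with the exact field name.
price_per_unit

In warehouse_alpha, "unit_price" holds the price of a single unit.
The fields in warehouse_beta are: "stock_count", "zone", "item_name", "price_per_unit".
"price_per_unit" is the match: the name refers to the same concept and its values are decimal currency amounts (e.g. 71.6, 77.17).
The other fields ("stock_count", "zone", "item_name") hold different kinds of data.

So "unit_price" in warehouse_alpha corresponds to "price_per_unit" in warehouse_beta.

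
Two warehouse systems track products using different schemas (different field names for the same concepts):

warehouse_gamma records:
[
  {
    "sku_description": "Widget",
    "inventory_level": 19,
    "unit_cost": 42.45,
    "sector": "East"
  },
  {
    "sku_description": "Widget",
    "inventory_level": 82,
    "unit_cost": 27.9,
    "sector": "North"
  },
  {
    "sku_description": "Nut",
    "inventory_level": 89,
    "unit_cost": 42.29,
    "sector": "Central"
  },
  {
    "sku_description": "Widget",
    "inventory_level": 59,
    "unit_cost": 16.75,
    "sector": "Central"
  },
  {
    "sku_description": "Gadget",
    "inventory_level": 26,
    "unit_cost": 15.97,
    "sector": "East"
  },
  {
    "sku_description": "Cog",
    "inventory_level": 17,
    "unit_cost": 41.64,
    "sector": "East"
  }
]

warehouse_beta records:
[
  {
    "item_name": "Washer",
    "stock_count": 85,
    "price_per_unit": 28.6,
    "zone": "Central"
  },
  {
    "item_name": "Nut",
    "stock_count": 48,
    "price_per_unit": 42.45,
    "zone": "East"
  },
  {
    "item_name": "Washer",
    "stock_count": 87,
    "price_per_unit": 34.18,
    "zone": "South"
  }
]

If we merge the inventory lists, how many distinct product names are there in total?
5

Schema mapping: "sku_description" (warehouse_gamma) = "item_name" (warehouse_beta) = product name

Products in warehouse_gamma: ['Cog', 'Gadget', 'Nut', 'Widget']
Products in warehouse_beta: ['Nut', 'Washer']

Union (unique products): ['Cog', 'Gadget', 'Nut', 'Washer', 'Widget']
Count: 5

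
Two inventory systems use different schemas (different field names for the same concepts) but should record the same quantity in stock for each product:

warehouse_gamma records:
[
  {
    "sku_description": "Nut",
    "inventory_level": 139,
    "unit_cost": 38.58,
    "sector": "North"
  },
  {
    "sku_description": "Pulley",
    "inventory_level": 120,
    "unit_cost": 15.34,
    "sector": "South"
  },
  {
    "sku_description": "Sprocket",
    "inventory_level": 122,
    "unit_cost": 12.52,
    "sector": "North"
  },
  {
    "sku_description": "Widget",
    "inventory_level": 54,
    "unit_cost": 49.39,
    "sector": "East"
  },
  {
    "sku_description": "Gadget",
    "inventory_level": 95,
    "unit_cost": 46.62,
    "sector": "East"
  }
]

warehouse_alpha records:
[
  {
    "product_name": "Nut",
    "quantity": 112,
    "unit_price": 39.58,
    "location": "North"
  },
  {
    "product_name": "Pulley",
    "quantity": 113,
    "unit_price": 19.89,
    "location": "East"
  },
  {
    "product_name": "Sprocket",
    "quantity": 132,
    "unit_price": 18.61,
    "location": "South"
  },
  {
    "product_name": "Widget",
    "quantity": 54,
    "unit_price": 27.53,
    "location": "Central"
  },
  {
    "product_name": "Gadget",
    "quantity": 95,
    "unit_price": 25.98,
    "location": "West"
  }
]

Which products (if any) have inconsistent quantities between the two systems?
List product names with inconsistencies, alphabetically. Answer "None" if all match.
Nut, Pulley, Sprocket

Schema mappings:
- "sku_description" (warehouse_gamma) = "product_name" (warehouse_alpha) = product name
- "inventory_level" (warehouse_gamma) = "quantity" (warehouse_alpha) = quantity

Comparison:
  Nut: 139 vs 112 - MISMATCH
  Pulley: 120 vs 113 - MISMATCH
  Sprocket: 122 vs 132 - MISMATCH
  Widget: 54 vs 54 - MATCH
  Gadget: 95 vs 95 - MATCH

Products with inconsistencies: Nut, Pulley, Sprocket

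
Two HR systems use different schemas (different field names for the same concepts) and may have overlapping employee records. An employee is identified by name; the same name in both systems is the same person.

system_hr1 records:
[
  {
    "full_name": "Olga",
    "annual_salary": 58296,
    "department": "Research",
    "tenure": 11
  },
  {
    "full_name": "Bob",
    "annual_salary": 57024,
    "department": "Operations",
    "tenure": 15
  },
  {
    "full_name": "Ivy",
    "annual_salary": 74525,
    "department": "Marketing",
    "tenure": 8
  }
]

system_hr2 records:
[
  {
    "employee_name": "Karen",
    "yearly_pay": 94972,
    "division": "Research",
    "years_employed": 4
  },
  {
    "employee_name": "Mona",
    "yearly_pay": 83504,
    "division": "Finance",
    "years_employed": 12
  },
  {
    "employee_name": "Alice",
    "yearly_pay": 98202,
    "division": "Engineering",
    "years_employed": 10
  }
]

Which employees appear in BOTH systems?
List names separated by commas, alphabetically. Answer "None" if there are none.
None

Schema mapping: "full_name" (system_hr1) = "employee_name" (system_hr2) = employee name

Names in system_hr1: ['Bob', 'Ivy', 'Olga']
Names in system_hr2: ['Alice', 'Karen', 'Mona']

Intersection: None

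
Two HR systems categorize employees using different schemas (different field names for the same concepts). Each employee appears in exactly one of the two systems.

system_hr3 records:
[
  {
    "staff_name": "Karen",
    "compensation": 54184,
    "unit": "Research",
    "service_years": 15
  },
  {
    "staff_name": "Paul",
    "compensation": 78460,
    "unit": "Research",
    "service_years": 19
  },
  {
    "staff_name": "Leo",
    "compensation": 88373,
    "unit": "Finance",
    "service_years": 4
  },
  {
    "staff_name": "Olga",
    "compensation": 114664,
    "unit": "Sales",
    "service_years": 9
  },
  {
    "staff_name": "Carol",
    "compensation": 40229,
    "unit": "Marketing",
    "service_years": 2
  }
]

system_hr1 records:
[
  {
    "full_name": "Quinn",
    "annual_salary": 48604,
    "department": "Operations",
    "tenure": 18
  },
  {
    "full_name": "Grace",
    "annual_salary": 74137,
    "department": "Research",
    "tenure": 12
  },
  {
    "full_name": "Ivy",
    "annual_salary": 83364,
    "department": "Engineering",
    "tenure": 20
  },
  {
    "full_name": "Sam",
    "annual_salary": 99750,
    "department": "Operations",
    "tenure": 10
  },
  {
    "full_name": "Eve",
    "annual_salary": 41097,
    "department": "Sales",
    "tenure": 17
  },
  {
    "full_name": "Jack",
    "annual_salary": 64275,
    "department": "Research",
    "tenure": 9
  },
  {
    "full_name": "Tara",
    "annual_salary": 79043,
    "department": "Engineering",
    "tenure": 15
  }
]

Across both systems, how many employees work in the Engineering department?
2

Schema mapping: "unit" (system_hr3) = "department" (system_hr1) = department

Engineering employees in system_hr3: 0
Engineering employees in system_hr1: 2

Total in Engineering: 0 + 2 = 2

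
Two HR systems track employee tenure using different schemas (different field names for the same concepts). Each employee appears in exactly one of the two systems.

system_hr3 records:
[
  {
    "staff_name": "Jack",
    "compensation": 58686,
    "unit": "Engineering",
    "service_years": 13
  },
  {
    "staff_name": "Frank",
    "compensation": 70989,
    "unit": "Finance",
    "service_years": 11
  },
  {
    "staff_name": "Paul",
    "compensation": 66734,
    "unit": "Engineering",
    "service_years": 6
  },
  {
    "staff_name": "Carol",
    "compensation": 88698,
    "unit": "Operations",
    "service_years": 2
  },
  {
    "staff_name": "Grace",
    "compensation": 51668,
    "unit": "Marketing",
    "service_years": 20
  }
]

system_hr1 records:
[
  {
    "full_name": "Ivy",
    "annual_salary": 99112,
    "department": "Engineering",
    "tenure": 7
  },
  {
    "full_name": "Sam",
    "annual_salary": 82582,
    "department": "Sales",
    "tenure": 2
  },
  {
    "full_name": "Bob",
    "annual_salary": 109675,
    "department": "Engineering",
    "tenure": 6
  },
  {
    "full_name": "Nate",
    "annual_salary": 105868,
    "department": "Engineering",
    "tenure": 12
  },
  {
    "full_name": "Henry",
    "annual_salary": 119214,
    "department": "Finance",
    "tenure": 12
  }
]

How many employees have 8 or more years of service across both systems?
5

Reconcile schemas: "service_years" (system_hr3) = "tenure" (system_hr1) = years of service

From system_hr3: 3 employees with >= 8 years
From system_hr1: 2 employees with >= 8 years

Total: 3 + 2 = 5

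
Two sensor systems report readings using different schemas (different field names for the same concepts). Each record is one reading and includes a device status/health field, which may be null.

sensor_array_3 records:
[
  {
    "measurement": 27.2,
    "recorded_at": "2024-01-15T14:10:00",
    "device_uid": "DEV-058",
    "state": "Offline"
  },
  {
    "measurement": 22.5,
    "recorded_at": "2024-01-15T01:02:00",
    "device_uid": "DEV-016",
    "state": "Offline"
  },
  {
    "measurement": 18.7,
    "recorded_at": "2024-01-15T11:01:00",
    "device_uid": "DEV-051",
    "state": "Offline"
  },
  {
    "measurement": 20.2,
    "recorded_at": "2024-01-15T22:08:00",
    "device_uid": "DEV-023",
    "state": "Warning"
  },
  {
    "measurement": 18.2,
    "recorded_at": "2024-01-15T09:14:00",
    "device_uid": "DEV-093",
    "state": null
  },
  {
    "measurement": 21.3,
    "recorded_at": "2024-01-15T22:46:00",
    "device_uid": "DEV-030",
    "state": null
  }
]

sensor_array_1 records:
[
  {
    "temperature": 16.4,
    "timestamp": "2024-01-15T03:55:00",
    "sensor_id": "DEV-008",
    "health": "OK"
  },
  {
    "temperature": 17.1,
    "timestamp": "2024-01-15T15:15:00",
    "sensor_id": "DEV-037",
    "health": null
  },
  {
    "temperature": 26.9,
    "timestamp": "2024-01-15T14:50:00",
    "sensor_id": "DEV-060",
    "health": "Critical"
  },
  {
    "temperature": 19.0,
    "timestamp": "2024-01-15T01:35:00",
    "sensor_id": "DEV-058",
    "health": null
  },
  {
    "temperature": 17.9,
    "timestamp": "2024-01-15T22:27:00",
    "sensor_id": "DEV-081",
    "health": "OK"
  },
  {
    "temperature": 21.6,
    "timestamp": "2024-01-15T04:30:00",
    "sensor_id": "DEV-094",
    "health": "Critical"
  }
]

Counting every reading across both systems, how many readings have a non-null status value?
8

Schema mapping: "state" (sensor_array_3) = "health" (sensor_array_1) = status

Non-null in sensor_array_3: 4
Non-null in sensor_array_1: 4

Total non-null: 4 + 4 = 8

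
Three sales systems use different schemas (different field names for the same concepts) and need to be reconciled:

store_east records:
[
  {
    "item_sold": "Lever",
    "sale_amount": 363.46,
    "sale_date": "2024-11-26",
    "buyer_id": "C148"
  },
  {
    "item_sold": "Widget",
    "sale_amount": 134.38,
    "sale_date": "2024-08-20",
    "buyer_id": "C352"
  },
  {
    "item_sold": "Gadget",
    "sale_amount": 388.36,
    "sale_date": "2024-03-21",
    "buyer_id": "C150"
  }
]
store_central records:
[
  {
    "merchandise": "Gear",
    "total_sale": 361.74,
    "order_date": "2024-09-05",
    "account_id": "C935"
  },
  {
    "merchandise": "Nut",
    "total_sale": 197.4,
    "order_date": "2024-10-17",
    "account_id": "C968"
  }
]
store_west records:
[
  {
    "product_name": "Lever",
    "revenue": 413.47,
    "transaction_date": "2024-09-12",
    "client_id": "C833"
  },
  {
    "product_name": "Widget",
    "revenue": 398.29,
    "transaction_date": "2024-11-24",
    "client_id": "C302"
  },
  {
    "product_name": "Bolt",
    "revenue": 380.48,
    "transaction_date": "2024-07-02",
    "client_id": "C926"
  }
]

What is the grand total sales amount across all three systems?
2637.58

Schema reconciliation - all amount fields map to sale amount:

store_east (sale_amount): 886.2
store_central (total_sale): 559.14
store_west (revenue): 1192.24

Grand total: 2637.58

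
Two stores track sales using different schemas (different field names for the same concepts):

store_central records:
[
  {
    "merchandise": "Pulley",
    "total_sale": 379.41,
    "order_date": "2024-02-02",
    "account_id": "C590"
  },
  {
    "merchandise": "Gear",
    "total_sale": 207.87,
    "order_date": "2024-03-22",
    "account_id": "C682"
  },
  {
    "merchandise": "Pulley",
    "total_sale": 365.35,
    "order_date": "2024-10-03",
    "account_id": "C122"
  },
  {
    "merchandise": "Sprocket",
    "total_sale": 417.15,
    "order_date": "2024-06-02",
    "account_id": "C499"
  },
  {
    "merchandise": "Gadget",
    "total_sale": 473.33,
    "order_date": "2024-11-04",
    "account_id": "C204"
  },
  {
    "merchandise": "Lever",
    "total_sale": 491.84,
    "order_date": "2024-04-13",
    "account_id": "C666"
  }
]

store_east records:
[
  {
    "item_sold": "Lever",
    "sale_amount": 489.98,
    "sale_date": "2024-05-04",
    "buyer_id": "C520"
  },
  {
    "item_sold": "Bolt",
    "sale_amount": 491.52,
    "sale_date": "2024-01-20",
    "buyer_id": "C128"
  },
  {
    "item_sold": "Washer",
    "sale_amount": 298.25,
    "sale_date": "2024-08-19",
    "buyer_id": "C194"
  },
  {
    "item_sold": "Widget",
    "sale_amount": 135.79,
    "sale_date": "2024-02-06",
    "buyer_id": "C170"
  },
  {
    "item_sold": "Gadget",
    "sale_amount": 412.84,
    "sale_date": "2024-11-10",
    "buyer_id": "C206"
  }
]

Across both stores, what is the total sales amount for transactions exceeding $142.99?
4027.54

Schema mapping: "total_sale" (store_central) = "sale_amount" (store_east) = sale amount

Sum of sales > $142.99 in store_central: 2334.95
Sum of sales > $142.99 in store_east: 1692.59

Total: 2334.95 + 1692.59 = 4027.54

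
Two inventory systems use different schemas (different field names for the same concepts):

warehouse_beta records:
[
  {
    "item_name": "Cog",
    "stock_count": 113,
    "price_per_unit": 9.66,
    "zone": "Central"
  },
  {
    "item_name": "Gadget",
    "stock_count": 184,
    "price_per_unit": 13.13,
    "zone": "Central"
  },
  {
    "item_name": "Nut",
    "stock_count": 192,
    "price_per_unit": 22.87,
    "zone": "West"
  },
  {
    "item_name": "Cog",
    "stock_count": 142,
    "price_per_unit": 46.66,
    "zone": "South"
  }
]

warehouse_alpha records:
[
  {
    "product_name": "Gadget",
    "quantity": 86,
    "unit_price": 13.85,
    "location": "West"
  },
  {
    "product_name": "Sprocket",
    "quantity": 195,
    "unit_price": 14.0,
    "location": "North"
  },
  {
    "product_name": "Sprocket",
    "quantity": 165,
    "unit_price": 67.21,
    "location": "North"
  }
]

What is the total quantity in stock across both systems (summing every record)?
1077

To reconcile these schemas, identify the field holding the quantity in stock in each system:
1. In warehouse_beta it is "stock_count"
2. In warehouse_alpha it is "quantity"

From warehouse_beta: 113 + 184 + 192 + 142 = 631
From warehouse_alpha: 86 + 195 + 165 = 446

Total: 631 + 446 = 1077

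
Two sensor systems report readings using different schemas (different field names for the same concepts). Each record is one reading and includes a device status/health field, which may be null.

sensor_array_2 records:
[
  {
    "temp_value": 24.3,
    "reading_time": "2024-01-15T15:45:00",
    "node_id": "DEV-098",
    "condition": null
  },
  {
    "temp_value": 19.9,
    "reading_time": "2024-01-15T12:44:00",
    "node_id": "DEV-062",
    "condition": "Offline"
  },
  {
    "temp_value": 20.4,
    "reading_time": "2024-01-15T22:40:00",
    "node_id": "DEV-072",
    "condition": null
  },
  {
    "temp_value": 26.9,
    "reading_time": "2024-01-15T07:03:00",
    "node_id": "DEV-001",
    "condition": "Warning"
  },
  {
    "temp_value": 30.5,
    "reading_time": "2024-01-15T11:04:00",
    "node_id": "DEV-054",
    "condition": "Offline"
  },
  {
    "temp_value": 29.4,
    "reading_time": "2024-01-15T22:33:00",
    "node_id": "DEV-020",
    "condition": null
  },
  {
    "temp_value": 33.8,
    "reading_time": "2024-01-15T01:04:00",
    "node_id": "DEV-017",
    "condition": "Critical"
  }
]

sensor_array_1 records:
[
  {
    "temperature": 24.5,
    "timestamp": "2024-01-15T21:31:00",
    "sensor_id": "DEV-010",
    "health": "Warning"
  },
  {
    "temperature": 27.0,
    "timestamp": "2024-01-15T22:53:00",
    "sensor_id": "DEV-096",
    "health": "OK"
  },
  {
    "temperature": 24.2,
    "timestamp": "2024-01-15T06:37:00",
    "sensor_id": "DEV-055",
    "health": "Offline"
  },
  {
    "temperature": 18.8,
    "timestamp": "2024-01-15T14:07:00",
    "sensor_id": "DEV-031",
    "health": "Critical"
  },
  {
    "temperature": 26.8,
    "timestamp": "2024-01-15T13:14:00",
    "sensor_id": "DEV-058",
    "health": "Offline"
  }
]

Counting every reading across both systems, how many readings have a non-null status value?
9

Schema mapping: "condition" (sensor_array_2) = "health" (sensor_array_1) = status

Non-null in sensor_array_2: 4
Non-null in sensor_array_1: 5

Total non-null: 4 + 5 = 9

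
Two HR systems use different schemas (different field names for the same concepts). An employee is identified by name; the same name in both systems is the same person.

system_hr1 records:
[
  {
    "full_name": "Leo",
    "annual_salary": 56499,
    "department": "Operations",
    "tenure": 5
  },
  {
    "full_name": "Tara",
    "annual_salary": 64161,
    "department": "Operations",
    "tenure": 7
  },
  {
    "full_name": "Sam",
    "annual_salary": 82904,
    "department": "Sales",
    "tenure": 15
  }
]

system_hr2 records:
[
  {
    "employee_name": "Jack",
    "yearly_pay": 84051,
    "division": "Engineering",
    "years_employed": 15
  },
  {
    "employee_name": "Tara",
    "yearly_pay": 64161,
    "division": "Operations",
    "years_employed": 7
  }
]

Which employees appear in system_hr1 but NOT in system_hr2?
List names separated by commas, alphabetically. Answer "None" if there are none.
Leo, Sam

Schema mapping: "full_name" (system_hr1) = "employee_name" (system_hr2) = employee name

Names in system_hr1: ['Leo', 'Sam', 'Tara']
Names in system_hr2: ['Jack', 'Tara']

In system_hr1 but not system_hr2: ['Leo', 'Sam']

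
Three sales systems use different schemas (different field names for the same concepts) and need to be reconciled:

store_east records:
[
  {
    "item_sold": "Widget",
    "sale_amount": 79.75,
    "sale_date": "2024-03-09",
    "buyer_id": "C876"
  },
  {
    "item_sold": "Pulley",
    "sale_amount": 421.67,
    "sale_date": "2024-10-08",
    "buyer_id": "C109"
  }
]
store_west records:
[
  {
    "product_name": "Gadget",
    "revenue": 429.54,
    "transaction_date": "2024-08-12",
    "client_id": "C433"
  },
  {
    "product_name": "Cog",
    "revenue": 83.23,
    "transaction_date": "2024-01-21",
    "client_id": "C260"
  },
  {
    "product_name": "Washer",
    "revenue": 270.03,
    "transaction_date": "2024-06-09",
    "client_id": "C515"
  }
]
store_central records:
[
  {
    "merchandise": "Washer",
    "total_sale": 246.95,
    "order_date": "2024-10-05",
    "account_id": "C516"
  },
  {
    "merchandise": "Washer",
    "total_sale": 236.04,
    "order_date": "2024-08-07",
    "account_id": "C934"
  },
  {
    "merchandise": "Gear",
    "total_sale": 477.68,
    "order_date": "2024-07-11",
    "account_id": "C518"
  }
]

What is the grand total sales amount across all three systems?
2244.89

Schema reconciliation - all amount fields map to sale amount:

store_east (sale_amount): 501.42
store_west (revenue): 782.8
store_central (total_sale): 960.67

Grand total: 2244.89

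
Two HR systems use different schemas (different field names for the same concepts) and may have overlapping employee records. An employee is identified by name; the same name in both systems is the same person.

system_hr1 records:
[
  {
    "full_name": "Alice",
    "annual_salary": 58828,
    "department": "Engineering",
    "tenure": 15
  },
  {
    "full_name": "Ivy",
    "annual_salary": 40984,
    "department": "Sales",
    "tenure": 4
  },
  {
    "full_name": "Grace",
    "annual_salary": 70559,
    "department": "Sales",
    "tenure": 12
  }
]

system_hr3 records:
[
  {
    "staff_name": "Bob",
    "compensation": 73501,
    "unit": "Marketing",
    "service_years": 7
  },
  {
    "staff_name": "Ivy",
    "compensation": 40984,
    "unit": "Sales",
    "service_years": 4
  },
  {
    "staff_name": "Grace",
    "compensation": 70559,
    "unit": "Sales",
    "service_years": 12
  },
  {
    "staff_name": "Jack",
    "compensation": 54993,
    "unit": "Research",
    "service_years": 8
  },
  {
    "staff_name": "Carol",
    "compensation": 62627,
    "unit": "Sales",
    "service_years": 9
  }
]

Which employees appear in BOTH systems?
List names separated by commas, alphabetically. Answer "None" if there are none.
Grace, Ivy

Schema mapping: "full_name" (system_hr1) = "staff_name" (system_hr3) = employee name

Names in system_hr1: ['Alice', 'Grace', 'Ivy']
Names in system_hr3: ['Bob', 'Carol', 'Grace', 'Ivy', 'Jack']

Intersection: ['Grace', 'Ivy']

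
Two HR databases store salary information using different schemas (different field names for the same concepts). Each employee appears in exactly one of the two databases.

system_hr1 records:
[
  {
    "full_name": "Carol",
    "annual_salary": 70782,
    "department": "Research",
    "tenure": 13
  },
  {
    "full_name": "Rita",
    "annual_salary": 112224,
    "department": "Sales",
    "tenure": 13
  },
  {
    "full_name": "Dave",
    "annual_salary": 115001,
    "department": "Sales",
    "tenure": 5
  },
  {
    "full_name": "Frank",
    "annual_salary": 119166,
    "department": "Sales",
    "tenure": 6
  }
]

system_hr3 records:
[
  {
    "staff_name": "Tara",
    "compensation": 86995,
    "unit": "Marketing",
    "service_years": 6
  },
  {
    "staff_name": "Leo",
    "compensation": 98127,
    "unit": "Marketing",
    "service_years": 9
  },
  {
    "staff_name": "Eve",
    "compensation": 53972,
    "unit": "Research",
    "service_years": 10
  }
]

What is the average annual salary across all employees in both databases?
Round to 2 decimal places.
93752.43

Schema mapping: "annual_salary" (system_hr1) = "compensation" (system_hr3) = annual salary

All salaries: [70782, 112224, 115001, 119166, 86995, 98127, 53972]
Sum: 656267
Count: 7
Average: 656267 / 7 = 93752.43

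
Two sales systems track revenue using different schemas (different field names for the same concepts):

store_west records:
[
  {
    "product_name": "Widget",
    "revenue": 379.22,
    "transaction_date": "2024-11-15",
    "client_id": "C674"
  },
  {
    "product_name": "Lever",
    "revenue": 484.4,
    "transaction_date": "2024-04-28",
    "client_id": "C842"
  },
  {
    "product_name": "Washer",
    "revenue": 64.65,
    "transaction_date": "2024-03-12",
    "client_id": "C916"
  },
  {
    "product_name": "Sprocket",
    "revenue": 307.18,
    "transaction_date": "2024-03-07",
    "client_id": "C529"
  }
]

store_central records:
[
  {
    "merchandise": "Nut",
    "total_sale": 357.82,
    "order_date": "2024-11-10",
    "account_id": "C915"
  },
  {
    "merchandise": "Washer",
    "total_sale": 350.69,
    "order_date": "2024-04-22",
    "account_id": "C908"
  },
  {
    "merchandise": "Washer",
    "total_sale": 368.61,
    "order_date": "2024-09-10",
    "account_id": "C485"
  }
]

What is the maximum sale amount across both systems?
484.4

Reconcile: "revenue" (store_west) = "total_sale" (store_central) = sale amount

Maximum in store_west: 484.4
Maximum in store_central: 368.61

Overall maximum: max(484.4, 368.61) = 484.4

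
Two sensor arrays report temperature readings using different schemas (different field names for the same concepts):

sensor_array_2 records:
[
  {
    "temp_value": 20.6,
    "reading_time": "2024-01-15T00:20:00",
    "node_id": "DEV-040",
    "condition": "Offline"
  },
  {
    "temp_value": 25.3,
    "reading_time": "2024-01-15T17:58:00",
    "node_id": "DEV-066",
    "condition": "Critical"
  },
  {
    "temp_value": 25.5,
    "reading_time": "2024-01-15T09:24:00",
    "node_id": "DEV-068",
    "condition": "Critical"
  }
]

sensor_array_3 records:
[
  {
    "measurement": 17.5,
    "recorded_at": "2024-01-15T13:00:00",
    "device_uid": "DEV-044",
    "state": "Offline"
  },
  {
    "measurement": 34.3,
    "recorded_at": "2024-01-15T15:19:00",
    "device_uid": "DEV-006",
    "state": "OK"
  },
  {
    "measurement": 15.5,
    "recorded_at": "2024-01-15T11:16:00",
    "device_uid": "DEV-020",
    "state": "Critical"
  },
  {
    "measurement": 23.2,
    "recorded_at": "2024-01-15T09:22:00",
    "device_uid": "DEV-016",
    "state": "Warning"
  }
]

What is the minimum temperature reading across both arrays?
15.5

Schema mapping: "temp_value" (sensor_array_2) = "measurement" (sensor_array_3) = temperature reading

Minimum in sensor_array_2: 20.6
Minimum in sensor_array_3: 15.5

Overall minimum: min(20.6, 15.5) = 15.5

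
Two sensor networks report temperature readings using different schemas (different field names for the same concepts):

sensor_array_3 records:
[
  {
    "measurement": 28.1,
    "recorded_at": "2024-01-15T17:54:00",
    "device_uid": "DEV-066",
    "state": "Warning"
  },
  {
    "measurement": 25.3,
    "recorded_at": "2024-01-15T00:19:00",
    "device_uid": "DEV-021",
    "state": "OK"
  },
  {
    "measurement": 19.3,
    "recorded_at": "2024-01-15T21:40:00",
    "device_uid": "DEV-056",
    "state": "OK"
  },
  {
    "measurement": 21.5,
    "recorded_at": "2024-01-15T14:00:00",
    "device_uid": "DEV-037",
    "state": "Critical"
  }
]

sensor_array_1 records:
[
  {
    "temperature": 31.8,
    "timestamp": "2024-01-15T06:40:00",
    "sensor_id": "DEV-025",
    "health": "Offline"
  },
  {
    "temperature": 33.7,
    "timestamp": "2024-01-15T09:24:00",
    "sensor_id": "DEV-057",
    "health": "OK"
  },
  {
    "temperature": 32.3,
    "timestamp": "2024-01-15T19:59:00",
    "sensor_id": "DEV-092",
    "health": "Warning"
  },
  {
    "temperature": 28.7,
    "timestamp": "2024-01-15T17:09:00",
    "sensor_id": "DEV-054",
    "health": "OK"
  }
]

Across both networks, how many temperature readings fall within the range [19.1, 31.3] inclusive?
5

Schema mapping: "measurement" (sensor_array_3) = "temperature" (sensor_array_1) = temperature

Readings in [19.1, 31.3] from sensor_array_3: 4
Readings in [19.1, 31.3] from sensor_array_1: 1

Total count: 4 + 1 = 5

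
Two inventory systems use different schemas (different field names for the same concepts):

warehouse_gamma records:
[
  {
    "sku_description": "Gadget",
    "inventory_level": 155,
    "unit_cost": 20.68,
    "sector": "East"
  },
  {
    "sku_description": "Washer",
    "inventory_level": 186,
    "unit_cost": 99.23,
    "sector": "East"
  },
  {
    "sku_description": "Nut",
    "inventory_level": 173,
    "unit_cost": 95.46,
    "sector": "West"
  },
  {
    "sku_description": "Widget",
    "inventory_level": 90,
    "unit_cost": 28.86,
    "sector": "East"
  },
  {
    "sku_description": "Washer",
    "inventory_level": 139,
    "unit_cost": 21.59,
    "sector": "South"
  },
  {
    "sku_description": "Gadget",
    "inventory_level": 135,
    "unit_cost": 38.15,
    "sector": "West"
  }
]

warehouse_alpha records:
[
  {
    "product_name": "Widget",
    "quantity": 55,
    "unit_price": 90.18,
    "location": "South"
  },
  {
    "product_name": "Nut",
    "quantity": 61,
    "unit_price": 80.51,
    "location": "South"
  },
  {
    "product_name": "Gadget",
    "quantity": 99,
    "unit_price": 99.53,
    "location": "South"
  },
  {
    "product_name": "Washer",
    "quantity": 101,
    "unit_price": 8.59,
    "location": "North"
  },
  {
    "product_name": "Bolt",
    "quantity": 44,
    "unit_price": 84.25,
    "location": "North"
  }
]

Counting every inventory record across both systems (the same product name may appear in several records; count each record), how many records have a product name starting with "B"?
1

Schema mapping: "sku_description" (warehouse_gamma) = "product_name" (warehouse_alpha) = product name

Records with product name starting with "B" in warehouse_gamma: 0
Records with product name starting with "B" in warehouse_alpha: 1

Total: 0 + 1 = 1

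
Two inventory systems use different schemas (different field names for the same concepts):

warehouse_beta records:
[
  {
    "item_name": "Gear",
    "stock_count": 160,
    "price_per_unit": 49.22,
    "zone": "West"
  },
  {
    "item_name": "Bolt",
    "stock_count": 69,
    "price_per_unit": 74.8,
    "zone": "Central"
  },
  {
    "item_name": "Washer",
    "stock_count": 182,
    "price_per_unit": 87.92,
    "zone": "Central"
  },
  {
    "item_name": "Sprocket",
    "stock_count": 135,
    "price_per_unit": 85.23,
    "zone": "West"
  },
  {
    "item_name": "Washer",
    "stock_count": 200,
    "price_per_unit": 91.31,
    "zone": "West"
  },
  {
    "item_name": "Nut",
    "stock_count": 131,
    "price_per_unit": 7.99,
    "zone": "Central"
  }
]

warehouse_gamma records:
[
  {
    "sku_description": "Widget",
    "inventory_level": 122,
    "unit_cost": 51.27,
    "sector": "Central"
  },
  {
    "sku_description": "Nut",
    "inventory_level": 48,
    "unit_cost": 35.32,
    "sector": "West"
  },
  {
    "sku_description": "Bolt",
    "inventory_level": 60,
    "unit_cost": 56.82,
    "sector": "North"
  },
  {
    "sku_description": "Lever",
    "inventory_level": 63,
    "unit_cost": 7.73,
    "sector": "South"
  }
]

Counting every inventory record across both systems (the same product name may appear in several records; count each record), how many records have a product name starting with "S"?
1

Schema mapping: "item_name" (warehouse_beta) = "sku_description" (warehouse_gamma) = product name

Records with product name starting with "S" in warehouse_beta: 1
Records with product name starting with "S" in warehouse_gamma: 0

Total: 1 + 0 = 1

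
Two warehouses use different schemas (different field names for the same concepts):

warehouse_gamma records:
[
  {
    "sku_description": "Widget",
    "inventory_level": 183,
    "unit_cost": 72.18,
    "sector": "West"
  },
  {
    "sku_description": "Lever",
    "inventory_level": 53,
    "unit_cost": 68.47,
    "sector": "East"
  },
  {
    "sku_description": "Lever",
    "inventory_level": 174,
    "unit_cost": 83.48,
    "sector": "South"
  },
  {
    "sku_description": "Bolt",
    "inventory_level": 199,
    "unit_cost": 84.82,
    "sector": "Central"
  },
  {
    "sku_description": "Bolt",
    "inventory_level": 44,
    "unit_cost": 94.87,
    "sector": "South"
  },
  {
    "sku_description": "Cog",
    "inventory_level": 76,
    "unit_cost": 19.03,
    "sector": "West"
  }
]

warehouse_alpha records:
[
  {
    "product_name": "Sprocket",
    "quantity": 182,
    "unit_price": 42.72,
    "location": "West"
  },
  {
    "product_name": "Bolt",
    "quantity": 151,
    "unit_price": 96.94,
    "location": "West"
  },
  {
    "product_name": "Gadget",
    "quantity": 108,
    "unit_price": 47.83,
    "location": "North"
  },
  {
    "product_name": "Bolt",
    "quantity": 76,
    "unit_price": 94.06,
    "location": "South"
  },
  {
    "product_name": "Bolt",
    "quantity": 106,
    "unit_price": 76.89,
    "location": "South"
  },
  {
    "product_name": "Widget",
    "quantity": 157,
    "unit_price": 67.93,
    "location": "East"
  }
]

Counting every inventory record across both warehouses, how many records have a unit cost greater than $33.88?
11

Schema mapping: "unit_cost" (warehouse_gamma) = "unit_price" (warehouse_alpha) = unit cost

Records > $33.88 in warehouse_gamma: 5
Records > $33.88 in warehouse_alpha: 6

Total count: 5 + 6 = 11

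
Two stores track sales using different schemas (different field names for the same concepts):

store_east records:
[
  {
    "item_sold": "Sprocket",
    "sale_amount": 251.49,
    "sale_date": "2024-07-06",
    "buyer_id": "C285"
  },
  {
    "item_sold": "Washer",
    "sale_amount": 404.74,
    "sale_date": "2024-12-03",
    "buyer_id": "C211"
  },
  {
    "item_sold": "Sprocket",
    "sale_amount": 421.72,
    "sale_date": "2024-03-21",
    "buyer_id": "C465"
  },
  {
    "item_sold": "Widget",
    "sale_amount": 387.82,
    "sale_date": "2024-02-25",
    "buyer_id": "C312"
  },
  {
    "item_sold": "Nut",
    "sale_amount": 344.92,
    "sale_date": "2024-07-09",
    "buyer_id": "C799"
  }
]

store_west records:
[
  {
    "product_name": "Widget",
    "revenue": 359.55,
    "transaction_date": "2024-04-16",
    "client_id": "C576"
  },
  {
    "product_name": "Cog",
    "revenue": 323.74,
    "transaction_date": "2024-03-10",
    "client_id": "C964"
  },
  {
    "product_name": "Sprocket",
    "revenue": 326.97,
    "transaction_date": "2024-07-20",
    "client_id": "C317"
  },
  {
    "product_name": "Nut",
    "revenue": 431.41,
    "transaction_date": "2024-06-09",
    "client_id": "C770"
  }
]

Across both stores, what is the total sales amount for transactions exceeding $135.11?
3252.36

Schema mapping: "sale_amount" (store_east) = "revenue" (store_west) = sale amount

Sum of sales > $135.11 in store_east: 1810.69
Sum of sales > $135.11 in store_west: 1441.67

Total: 1810.69 + 1441.67 = 3252.36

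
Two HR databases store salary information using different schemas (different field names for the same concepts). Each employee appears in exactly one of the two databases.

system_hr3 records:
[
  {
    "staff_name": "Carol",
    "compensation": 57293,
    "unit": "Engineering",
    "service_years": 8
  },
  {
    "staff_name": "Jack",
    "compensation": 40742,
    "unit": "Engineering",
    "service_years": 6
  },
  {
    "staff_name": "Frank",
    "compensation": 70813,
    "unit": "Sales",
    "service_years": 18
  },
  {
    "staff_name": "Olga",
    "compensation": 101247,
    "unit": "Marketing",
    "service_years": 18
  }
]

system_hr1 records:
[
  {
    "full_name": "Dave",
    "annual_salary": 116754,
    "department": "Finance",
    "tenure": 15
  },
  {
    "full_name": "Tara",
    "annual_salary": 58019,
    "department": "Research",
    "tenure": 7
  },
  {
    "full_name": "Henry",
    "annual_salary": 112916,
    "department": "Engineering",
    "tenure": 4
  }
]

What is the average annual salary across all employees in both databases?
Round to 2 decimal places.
79683.43

Schema mapping: "compensation" (system_hr3) = "annual_salary" (system_hr1) = annual salary

All salaries: [57293, 40742, 70813, 101247, 116754, 58019, 112916]
Sum: 557784
Count: 7
Average: 557784 / 7 = 79683.43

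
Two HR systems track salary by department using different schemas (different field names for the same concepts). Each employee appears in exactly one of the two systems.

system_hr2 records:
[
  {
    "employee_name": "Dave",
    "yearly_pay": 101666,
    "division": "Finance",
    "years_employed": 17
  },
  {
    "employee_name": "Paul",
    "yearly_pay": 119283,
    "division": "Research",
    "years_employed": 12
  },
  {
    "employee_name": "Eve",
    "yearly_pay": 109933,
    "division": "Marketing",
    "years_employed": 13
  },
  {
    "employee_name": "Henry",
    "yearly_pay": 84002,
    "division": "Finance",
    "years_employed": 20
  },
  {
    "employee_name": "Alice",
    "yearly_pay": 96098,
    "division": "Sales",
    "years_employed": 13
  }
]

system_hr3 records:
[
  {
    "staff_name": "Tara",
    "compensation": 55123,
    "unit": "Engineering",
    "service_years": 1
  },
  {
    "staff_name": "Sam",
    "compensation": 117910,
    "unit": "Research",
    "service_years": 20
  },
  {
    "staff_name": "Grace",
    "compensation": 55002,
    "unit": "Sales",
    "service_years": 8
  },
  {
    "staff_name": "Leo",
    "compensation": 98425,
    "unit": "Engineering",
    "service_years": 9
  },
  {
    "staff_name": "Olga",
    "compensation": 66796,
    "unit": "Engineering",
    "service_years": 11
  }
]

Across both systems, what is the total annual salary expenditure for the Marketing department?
109933

Schema mappings:
- "division" (system_hr2) = "unit" (system_hr3) = department
- "yearly_pay" (system_hr2) = "compensation" (system_hr3) = salary

Marketing salaries from system_hr2: 109933
Marketing salaries from system_hr3: 0

Total: 109933 + 0 = 109933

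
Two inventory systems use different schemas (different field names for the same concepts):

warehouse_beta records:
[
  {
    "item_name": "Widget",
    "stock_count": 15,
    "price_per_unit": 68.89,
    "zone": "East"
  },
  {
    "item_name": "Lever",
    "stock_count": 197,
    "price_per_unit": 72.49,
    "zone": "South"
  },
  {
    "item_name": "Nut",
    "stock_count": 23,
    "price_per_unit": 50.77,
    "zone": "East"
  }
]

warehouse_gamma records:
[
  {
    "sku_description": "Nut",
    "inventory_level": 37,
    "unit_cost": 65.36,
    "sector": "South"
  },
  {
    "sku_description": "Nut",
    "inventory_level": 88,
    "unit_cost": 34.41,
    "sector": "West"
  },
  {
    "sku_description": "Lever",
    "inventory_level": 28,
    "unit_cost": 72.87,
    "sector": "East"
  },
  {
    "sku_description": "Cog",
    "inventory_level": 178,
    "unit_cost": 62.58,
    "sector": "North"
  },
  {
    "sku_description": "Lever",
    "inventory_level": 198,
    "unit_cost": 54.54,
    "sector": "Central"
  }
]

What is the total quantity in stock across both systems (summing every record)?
764

To reconcile these schemas, identify the field holding the quantity in stock in each system:
1. In warehouse_beta it is "stock_count"
2. In warehouse_gamma it is "inventory_level"

From warehouse_beta: 15 + 197 + 23 = 235
From warehouse_gamma: 37 + 88 + 28 + 178 + 198 = 529

Total: 235 + 529 = 764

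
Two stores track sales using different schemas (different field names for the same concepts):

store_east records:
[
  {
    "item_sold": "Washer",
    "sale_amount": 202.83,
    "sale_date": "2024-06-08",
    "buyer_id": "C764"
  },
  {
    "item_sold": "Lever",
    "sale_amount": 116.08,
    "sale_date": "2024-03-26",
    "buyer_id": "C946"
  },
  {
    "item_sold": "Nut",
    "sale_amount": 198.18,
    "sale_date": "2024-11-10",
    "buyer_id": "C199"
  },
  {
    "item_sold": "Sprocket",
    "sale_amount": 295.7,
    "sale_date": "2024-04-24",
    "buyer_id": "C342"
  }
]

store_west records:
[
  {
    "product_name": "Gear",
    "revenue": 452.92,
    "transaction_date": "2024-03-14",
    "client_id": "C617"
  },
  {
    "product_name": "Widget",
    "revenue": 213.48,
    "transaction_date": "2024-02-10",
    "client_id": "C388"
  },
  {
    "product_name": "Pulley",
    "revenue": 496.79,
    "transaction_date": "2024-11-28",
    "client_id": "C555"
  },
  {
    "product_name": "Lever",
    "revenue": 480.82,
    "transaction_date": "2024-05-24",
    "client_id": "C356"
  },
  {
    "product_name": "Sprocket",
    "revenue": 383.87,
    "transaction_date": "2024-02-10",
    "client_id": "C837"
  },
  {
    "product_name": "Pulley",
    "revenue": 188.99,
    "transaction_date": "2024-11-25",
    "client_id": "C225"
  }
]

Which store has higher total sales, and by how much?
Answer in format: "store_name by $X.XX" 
store_west by $1404.08

Schema mapping: "sale_amount" (store_east) = "revenue" (store_west) = sale amount

Total for store_east: 812.79
Total for store_west: 2216.87

Difference: |812.79 - 2216.87| = 1404.08
store_west has higher sales by $1404.08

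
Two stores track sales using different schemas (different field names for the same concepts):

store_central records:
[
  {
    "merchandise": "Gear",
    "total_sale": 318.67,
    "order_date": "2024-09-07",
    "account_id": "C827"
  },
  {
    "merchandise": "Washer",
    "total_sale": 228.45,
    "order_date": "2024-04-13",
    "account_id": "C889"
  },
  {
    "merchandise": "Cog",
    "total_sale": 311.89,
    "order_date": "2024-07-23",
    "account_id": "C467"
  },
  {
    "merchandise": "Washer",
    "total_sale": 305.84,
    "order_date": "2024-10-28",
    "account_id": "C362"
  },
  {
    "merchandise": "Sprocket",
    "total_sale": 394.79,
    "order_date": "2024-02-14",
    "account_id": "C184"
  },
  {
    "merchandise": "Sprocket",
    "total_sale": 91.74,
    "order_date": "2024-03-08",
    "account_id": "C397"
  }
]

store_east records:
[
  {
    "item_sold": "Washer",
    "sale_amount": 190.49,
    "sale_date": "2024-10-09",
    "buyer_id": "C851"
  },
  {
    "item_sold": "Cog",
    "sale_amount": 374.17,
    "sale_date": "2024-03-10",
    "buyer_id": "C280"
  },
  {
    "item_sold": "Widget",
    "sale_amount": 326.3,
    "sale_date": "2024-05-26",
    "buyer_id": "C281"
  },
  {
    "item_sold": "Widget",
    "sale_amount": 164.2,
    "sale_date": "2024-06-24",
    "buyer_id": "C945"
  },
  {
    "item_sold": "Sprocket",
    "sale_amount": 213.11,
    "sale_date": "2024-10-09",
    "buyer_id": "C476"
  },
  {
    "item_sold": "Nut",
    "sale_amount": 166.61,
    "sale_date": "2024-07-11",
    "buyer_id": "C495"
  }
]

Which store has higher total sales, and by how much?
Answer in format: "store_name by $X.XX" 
store_central by $216.50

Schema mapping: "total_sale" (store_central) = "sale_amount" (store_east) = sale amount

Total for store_central: 1651.38
Total for store_east: 1434.88

Difference: |1651.38 - 1434.88| = 216.50
store_central has higher sales by $216.50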